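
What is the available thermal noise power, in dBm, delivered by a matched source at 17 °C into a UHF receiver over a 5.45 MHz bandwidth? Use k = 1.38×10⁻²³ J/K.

−106.6 dBm

T = 17 °C + 273.15 = 290.15 K
P_n = kTB = 1.38×10⁻²³ × 290.15 × 5.45×10⁶ = 2.18×10⁻¹⁴ W
In dBm: 10 log₁₀(2.18×10⁻¹⁴ / 10⁻³) = −106.6 dBm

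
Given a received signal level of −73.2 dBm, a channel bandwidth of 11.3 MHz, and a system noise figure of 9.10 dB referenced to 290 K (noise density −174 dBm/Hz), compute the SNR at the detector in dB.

Noise floor: N = −174 + 10 log₁₀(B) + NF
10 log₁₀(1.13×10⁷) = 70.53 dB
N = −174 + 70.53 + 9.10 = −94.37 dBm
SNR = P_sig − N = −73.2 − (−94.37) = 21.17 dB → 21.2 dB

21.2 dB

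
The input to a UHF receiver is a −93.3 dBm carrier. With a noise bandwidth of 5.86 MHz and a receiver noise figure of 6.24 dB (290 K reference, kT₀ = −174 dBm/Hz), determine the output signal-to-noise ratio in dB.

6.8 dB

Noise floor: N = −174 + 10 log₁₀(B) + NF
10 log₁₀(5.86×10⁶) = 67.68 dB
N = −174 + 67.68 + 6.24 = −100.08 dBm
SNR = P_sig − N = −93.3 − (−100.08) = 6.78 dB → 6.8 dB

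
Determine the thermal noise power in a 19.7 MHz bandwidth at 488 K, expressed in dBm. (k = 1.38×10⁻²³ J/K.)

−98.8 dBm

P_n = kTB = 1.38×10⁻²³ × 488 × 1.97×10⁷ = 1.33×10⁻¹³ W
In dBm: 10 log₁₀(1.33×10⁻¹³ / 10⁻³) = −98.8 dBm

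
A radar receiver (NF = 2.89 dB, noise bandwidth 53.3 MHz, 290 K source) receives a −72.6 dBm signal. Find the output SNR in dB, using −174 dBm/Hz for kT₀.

21.2 dB

Noise floor: N = −174 + 10 log₁₀(B) + NF
10 log₁₀(5.33×10⁷) = 77.27 dB
N = −174 + 77.27 + 2.89 = −93.84 dBm
SNR = P_sig − N = −72.6 − (−93.84) = 21.24 dB → 21.2 dB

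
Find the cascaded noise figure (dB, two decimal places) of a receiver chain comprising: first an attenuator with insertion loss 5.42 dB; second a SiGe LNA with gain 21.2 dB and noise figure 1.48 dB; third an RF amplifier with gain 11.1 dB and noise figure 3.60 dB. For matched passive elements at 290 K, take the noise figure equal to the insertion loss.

Convert to linear (a loss of L dB is a gain of −L dB): F_i = 10^(NF_i/10), G_i = 10^(G_i,dB/10)
  Stage 1: F_1 = 10^(5.42/10) = 3.483, G_1 = 10^(−5.42/10) = 0.2871
  Stage 2: F_2 = 10^(1.48/10) = 1.406, G_2 = 10^(21.2/10) = 131.8
  Stage 3: F_3 = 10^(3.60/10) = 2.291, G_3 = 10^(11.1/10) = 12.88
Friis cascade:
  F = 3.483 + (1.406 − 1)/0.2871 + (2.291 − 1)/37.84 = 4.932
NF = 10 log₁₀(4.932) = 6.93 dB

6.93 dB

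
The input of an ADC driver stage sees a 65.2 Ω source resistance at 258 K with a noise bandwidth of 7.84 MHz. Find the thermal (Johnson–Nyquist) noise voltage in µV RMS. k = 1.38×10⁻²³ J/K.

V_n = √(4kTRB)
4kTRB = 4 × 1.38×10⁻²³ × 258 × 6.52×10¹ × 7.84×10⁶ = 7.28×10⁻¹² V²
V_n = √(7.28×10⁻¹²) = 2.70×10⁻⁶ V = 2.70 µV

2.70 µV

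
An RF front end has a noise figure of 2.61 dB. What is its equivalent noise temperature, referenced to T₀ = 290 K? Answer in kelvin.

F = 10^(2.61/10) = 1.8239
T_e = (F − 1)·T₀ = (1.8239 − 1) × 290 = 239 K

239 K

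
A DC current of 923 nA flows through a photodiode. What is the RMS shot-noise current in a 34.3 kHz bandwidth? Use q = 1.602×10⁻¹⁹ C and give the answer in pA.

I_n = √(2qI·B)
2qI·B = 2 × 1.602×10⁻¹⁹ × 9.23×10⁻⁷ × 3.43×10⁴ = 1.01×10⁻²⁰ A²
I_n = √(1.01×10⁻²⁰) = 1.01×10⁻¹⁰ A = 101 pA

101 pA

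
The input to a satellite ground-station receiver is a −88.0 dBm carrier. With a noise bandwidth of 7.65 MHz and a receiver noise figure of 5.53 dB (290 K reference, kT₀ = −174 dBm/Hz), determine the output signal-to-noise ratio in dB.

Noise floor: N = −174 + 10 log₁₀(B) + NF
10 log₁₀(7.65×10⁶) = 68.84 dB
N = −174 + 68.84 + 5.53 = −99.63 dBm
SNR = P_sig − N = −88.0 − (−99.63) = 11.63 dB → 11.6 dB

11.6 dB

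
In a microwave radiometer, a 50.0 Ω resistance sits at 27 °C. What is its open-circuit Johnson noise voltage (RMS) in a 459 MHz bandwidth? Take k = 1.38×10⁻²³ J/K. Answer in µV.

T = 27 °C + 273.15 = 300.15 K
V_n = √(4kTRB)
4kTRB = 4 × 1.38×10⁻²³ × 300.15 × 5.00×10¹ × 4.59×10⁸ = 3.80×10⁻¹⁰ V²
V_n = √(3.80×10⁻¹⁰) = 1.95×10⁻⁵ V = 19.5 µV

19.5 µV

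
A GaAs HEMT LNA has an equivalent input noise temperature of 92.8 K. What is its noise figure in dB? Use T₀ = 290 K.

1.21 dB

F = 1 + T_e/T₀ = 1 + 92.8/290 = 1.32
NF = 10 log₁₀(1.32) = 1.21 dB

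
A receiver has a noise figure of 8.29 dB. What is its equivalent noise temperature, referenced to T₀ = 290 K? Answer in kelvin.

1666 K

F = 10^(8.29/10) = 6.74528
T_e = (F − 1)·T₀ = (6.74528 − 1) × 290 = 1666 K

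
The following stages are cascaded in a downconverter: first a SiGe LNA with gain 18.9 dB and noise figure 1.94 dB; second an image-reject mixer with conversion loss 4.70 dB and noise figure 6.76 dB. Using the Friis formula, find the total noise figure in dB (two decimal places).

2.07 dB

Convert to linear (a loss of L dB is a gain of −L dB): F_i = 10^(NF_i/10), G_i = 10^(G_i,dB/10)
  Stage 1: F_1 = 10^(1.94/10) = 1.563, G_1 = 10^(18.9/10) = 77.62
  Stage 2: F_2 = 10^(6.76/10) = 4.742, G_2 = 10^(−4.70/10) = 0.3388
Friis cascade:
  F = 1.563 + (4.742 − 1)/77.62 = 1.611
NF = 10 log₁₀(1.611) = 2.07 dB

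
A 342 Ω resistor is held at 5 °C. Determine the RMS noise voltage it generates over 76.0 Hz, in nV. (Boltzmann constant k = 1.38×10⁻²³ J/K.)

20.0 nV

T = 5 °C + 273.15 = 278.15 K
V_n = √(4kTRB)
4kTRB = 4 × 1.38×10⁻²³ × 278.15 × 3.42×10² × 7.60×10¹ = 3.99×10⁻¹⁶ V²
V_n = √(3.99×10⁻¹⁶) = 2.00×10⁻⁸ V = 20.0 nV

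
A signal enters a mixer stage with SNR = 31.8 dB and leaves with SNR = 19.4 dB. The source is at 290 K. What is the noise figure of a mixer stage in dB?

NF (dB) = SNR_in(dB) − SNR_out(dB) when the source is at T₀
NF = 31.8 − 19.4 = 12.4 dB

12.4 dB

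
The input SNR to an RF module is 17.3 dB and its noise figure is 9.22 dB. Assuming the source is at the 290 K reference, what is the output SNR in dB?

By definition F = SNR_in/SNR_out, so in dB: SNR_out = SNR_in − NF
SNR_out = 17.3 − 9.22 = 8.08 dB

8.08 dB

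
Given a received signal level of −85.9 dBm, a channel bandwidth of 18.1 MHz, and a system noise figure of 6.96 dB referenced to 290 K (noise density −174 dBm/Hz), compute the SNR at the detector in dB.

Noise floor: N = −174 + 10 log₁₀(B) + NF
10 log₁₀(1.81×10⁷) = 72.58 dB
N = −174 + 72.58 + 6.96 = −94.46 dBm
SNR = P_sig − N = −85.9 − (−94.46) = 8.56 dB → 8.6 dB

8.6 dB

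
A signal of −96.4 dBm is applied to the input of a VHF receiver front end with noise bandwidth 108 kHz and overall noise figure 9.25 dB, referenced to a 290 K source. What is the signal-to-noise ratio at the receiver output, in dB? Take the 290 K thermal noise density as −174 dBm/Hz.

Noise floor: N = −174 + 10 log₁₀(B) + NF
10 log₁₀(1.08×10⁵) = 50.33 dB
N = −174 + 50.33 + 9.25 = −114.42 dBm
SNR = P_sig − N = −96.4 − (−114.42) = 18.02 dB → 18.0 dB

18.0 dB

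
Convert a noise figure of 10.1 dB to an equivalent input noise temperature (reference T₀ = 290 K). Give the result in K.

F = 10^(10.1/10) = 10.2329
T_e = (F − 1)·T₀ = (10.2329 − 1) × 290 = 2678 K

2678 K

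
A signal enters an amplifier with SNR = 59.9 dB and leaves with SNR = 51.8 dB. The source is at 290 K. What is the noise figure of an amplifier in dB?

NF (dB) = SNR_in(dB) − SNR_out(dB) when the source is at T₀
NF = 59.9 − 51.8 = 8.1 dB

8.1 dB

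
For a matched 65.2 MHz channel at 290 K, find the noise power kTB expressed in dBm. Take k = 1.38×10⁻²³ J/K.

P_n = kTB = 1.38×10⁻²³ × 290 × 6.52×10⁷ = 2.61×10⁻¹³ W
In dBm: 10 log₁₀(2.61×10⁻¹³ / 10⁻³) = −95.8 dBm

−95.8 dBm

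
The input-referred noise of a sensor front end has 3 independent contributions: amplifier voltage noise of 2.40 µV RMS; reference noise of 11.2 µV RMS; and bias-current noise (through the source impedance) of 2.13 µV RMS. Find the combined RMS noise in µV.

11.7 µV

Uncorrelated sources add in power (mean-square): V_tot = √(ΣV_i²)
V_tot = √[(2.40×10⁻⁶)² + (1.12×10⁻⁵)² + (2.13×10⁻⁶)²] = 1.17×10⁻⁵ V = 11.7 µV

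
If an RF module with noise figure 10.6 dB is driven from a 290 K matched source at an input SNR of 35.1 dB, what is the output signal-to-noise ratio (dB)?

By definition F = SNR_in/SNR_out, so in dB: SNR_out = SNR_in − NF
SNR_out = 35.1 − 10.6 = 24.5 dB

24.5 dB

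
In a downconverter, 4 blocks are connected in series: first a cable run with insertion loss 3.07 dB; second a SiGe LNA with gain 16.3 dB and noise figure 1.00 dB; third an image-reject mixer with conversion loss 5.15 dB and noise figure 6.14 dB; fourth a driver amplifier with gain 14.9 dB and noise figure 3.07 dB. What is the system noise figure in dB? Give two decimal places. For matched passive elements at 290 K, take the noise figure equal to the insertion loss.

Convert to linear (a loss of L dB is a gain of −L dB): F_i = 10^(NF_i/10), G_i = 10^(G_i,dB/10)
  Stage 1: F_1 = 10^(3.07/10) = 2.028, G_1 = 10^(−3.07/10) = 0.4932
  Stage 2: F_2 = 10^(1.00/10) = 1.259, G_2 = 10^(16.3/10) = 42.66
  Stage 3: F_3 = 10^(6.14/10) = 4.111, G_3 = 10^(−5.15/10) = 0.3055
  Stage 4: F_4 = 10^(3.07/10) = 2.028, G_4 = 10^(14.9/10) = 30.90
Friis cascade:
  F = 2.028 + (1.259 − 1)/0.4932 + (4.111 − 1)/21.04 + (2.028 − 1)/6.427 = 2.861
NF = 10 log₁₀(2.861) = 4.56 dB

4.56 dB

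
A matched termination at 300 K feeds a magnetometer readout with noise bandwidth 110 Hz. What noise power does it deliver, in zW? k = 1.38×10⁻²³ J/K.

455 zW

P_n = kTB = 1.38×10⁻²³ × 300 × 1.10×10² = 4.55×10⁻¹⁹ W = 455 zW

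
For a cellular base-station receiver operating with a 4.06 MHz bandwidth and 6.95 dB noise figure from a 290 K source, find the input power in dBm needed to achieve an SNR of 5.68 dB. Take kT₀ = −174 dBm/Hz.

Sensitivity = −174 + 10 log₁₀(B) + NF + SNR_min
= −174 + 66.09 + 6.95 + 5.68
= −95.28 dBm → −95.3 dBm

−95.3 dBm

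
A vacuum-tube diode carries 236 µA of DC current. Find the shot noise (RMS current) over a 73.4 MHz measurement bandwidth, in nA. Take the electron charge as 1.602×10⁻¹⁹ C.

74.5 nA

I_n = √(2qI·B)
2qI·B = 2 × 1.602×10⁻¹⁹ × 2.36×10⁻⁴ × 7.34×10⁷ = 5.55×10⁻¹⁵ A²
I_n = √(5.55×10⁻¹⁵) = 7.45×10⁻⁸ A = 74.5 nA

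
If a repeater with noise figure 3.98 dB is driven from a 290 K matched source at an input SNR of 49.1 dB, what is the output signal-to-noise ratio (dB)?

By definition F = SNR_in/SNR_out, so in dB: SNR_out = SNR_in − NF
SNR_out = 49.1 − 3.98 = 45.12 dB

45.12 dB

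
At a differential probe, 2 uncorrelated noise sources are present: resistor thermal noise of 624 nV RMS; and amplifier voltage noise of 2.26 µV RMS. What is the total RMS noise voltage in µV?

2.34 µV

Uncorrelated sources add in power (mean-square): V_tot = √(ΣV_i²)
V_tot = √[(6.24×10⁻⁷)² + (2.26×10⁻⁶)²] = 2.34×10⁻⁶ V = 2.34 µV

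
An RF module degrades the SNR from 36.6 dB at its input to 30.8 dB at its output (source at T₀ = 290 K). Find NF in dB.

5.8 dB

NF (dB) = SNR_in(dB) − SNR_out(dB) when the source is at T₀
NF = 36.6 − 30.8 = 5.8 dB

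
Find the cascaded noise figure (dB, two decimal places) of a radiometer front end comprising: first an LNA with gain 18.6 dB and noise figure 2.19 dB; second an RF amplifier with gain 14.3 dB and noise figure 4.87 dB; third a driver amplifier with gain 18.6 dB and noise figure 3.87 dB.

Convert to linear (a loss of L dB is a gain of −L dB): F_i = 10^(NF_i/10), G_i = 10^(G_i,dB/10)
  Stage 1: F_1 = 10^(2.19/10) = 1.656, G_1 = 10^(18.6/10) = 72.44
  Stage 2: F_2 = 10^(4.87/10) = 3.069, G_2 = 10^(14.3/10) = 26.92
  Stage 3: F_3 = 10^(3.87/10) = 2.438, G_3 = 10^(18.6/10) = 72.44
Friis cascade:
  F = 1.656 + (3.069 − 1)/72.44 + (2.438 − 1)/1950 = 1.685
NF = 10 log₁₀(1.685) = 2.27 dB

2.27 dB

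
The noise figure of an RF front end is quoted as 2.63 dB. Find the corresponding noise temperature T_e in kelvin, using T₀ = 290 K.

241 K

F = 10^(2.63/10) = 1.83231
T_e = (F − 1)·T₀ = (1.83231 − 1) × 290 = 241 K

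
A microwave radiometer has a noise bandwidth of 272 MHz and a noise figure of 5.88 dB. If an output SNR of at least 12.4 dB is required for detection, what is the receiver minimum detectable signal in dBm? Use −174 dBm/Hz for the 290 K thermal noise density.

−71.4 dBm

Sensitivity = −174 + 10 log₁₀(B) + NF + SNR_min
= −174 + 84.35 + 5.88 + 12.4
= −71.37 dBm → −71.4 dBm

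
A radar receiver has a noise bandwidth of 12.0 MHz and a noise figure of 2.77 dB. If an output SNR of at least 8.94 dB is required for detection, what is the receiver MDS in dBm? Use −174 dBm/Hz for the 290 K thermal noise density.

−91.5 dBm

Sensitivity = −174 + 10 log₁₀(B) + NF + SNR_min
= −174 + 70.79 + 2.77 + 8.94
= −91.50 dBm → −91.5 dBm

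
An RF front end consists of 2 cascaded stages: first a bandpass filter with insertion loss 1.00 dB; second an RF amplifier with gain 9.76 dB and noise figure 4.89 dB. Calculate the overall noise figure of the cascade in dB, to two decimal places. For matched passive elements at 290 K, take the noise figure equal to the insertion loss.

5.89 dB

Convert to linear (a loss of L dB is a gain of −L dB): F_i = 10^(NF_i/10), G_i = 10^(G_i,dB/10)
  Stage 1: F_1 = 10^(1.00/10) = 1.259, G_1 = 10^(−1.00/10) = 0.7943
  Stage 2: F_2 = 10^(4.89/10) = 3.083, G_2 = 10^(9.76/10) = 9.462
Friis cascade:
  F = 1.259 + (3.083 − 1)/0.7943 = 3.882
NF = 10 log₁₀(3.882) = 5.89 dB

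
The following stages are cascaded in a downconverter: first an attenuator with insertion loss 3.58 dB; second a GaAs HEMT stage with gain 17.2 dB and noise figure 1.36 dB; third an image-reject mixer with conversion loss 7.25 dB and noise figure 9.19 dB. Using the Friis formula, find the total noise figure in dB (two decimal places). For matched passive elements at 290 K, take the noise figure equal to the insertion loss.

Convert to linear (a loss of L dB is a gain of −L dB): F_i = 10^(NF_i/10), G_i = 10^(G_i,dB/10)
  Stage 1: F_1 = 10^(3.58/10) = 2.280, G_1 = 10^(−3.58/10) = 0.4385
  Stage 2: F_2 = 10^(1.36/10) = 1.368, G_2 = 10^(17.2/10) = 52.48
  Stage 3: F_3 = 10^(9.19/10) = 8.299, G_3 = 10^(−7.25/10) = 0.1884
Friis cascade:
  F = 2.280 + (1.368 − 1)/0.4385 + (8.299 − 1)/23.01 = 3.436
NF = 10 log₁₀(3.436) = 5.36 dB

5.36 dB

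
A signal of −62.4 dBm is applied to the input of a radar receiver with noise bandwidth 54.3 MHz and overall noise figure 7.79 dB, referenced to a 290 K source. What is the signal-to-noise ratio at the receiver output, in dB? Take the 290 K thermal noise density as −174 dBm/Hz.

26.5 dB

Noise floor: N = −174 + 10 log₁₀(B) + NF
10 log₁₀(5.43×10⁷) = 77.35 dB
N = −174 + 77.35 + 7.79 = −88.86 dBm
SNR = P_sig − N = −62.4 − (−88.86) = 26.46 dB → 26.5 dB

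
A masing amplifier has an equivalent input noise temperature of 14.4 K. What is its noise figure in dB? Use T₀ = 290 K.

0.210 dB

F = 1 + T_e/T₀ = 1 + 14.4/290 = 1.04966
NF = 10 log₁₀(1.04966) = 0.210 dB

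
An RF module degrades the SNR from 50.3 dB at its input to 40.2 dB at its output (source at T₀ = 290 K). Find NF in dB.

10.1 dB

NF (dB) = SNR_in(dB) − SNR_out(dB) when the source is at T₀
NF = 50.3 − 40.2 = 10.1 dB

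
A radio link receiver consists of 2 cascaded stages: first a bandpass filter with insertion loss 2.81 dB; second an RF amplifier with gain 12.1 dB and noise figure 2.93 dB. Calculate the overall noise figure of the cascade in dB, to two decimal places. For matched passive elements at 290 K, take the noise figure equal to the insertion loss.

5.74 dB

Convert to linear (a loss of L dB is a gain of −L dB): F_i = 10^(NF_i/10), G_i = 10^(G_i,dB/10)
  Stage 1: F_1 = 10^(2.81/10) = 1.910, G_1 = 10^(−2.81/10) = 0.5236
  Stage 2: F_2 = 10^(2.93/10) = 1.963, G_2 = 10^(12.1/10) = 16.22
Friis cascade:
  F = 1.910 + (1.963 − 1)/0.5236 = 3.750
NF = 10 log₁₀(3.750) = 5.74 dB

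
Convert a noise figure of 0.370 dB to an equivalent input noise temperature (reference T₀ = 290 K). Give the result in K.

F = 10^(0.370/10) = 1.08893
T_e = (F − 1)·T₀ = (1.08893 − 1) × 290 = 25.8 K

25.8 K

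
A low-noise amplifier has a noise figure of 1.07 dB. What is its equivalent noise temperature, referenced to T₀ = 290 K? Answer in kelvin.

F = 10^(1.07/10) = 1.27938
T_e = (F − 1)·T₀ = (1.27938 − 1) × 290 = 81.0 K

81.0 K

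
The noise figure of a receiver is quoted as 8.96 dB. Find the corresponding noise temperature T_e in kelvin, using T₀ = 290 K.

F = 10^(8.96/10) = 7.87046
T_e = (F − 1)·T₀ = (7.87046 − 1) × 290 = 1992 K

1992 K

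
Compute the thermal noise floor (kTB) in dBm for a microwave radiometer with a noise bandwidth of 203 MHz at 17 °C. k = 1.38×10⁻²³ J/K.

T = 17 °C + 273.15 = 290.15 K
P_n = kTB = 1.38×10⁻²³ × 290.15 × 2.03×10⁸ = 8.13×10⁻¹³ W
In dBm: 10 log₁₀(8.13×10⁻¹³ / 10⁻³) = −90.9 dBm

−90.9 dBm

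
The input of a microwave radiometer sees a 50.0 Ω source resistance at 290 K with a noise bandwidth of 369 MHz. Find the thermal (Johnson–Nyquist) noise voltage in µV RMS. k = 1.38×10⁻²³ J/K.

17.2 µV

V_n = √(4kTRB)
4kTRB = 4 × 1.38×10⁻²³ × 290 × 5.00×10¹ × 3.69×10⁸ = 2.95×10⁻¹⁰ V²
V_n = √(2.95×10⁻¹⁰) = 1.72×10⁻⁵ V = 17.2 µV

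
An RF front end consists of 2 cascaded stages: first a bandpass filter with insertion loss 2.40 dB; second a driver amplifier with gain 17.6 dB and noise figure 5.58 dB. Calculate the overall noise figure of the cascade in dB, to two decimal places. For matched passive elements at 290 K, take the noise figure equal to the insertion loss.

Convert to linear (a loss of L dB is a gain of −L dB): F_i = 10^(NF_i/10), G_i = 10^(G_i,dB/10)
  Stage 1: F_1 = 10^(2.40/10) = 1.738, G_1 = 10^(−2.40/10) = 0.5754
  Stage 2: F_2 = 10^(5.58/10) = 3.614, G_2 = 10^(17.6/10) = 57.54
Friis cascade:
  F = 1.738 + (3.614 − 1)/0.5754 = 6.281
NF = 10 log₁₀(6.281) = 7.98 dB

7.98 dB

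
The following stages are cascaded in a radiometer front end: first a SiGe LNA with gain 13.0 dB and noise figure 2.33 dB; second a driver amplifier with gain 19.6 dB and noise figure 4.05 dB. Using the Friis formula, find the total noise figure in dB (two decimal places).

2.52 dB

Convert to linear (a loss of L dB is a gain of −L dB): F_i = 10^(NF_i/10), G_i = 10^(G_i,dB/10)
  Stage 1: F_1 = 10^(2.33/10) = 1.710, G_1 = 10^(13.0/10) = 19.95
  Stage 2: F_2 = 10^(4.05/10) = 2.541, G_2 = 10^(19.6/10) = 91.20
Friis cascade:
  F = 1.710 + (2.541 − 1)/19.95 = 1.787
NF = 10 log₁₀(1.787) = 2.52 dB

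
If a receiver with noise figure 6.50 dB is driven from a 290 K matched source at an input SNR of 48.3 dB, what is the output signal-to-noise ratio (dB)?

By definition F = SNR_in/SNR_out, so in dB: SNR_out = SNR_in − NF
SNR_out = 48.3 − 6.50 = 41.80 dB

41.80 dB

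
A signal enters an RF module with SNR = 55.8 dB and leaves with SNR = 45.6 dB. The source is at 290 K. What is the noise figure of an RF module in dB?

NF (dB) = SNR_in(dB) − SNR_out(dB) when the source is at T₀
NF = 55.8 − 45.6 = 10.2 dB

10.2 dB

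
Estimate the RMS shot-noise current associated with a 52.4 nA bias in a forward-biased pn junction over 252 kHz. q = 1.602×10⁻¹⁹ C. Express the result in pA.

I_n = √(2qI·B)
2qI·B = 2 × 1.602×10⁻¹⁹ × 5.24×10⁻⁸ × 2.52×10⁵ = 4.23×10⁻²¹ A²
I_n = √(4.23×10⁻²¹) = 6.50×10⁻¹¹ A = 65.0 pA

65.0 pA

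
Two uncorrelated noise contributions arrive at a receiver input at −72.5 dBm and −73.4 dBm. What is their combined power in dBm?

−69.9 dBm

Convert to linear, add, convert back:
P₁ = 5.62×10⁻¹¹ W, P₂ = 4.57×10⁻¹¹ W
P_tot = 1.02×10⁻¹⁰ W → 10 log₁₀(P_tot / 10⁻³) = −69.9 dBm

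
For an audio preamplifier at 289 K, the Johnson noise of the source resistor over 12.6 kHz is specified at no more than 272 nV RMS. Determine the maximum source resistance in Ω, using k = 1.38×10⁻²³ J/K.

368 Ω

Johnson–Nyquist: V_n = √(4kTRB) ⇒ R = V_n² / (4kTB)
4kTB = 4 × 1.38×10⁻²³ × 289 × 1.26×10⁴ = 2.01×10⁻¹⁶
R = (2.72×10⁻⁷)² / 2.01×10⁻¹⁶ = 3.68×10² Ω = 368 Ω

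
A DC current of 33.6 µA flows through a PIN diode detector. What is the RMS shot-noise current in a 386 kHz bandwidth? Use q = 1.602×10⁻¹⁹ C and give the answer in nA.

I_n = √(2qI·B)
2qI·B = 2 × 1.602×10⁻¹⁹ × 3.36×10⁻⁵ × 3.86×10⁵ = 4.16×10⁻¹⁸ A²
I_n = √(4.16×10⁻¹⁸) = 2.04×10⁻⁹ A = 2.04 nA

2.04 nA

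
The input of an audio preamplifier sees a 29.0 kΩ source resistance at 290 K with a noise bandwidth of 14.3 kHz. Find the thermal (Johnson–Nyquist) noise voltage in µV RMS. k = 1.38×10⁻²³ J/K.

2.58 µV

V_n = √(4kTRB)
4kTRB = 4 × 1.38×10⁻²³ × 290 × 2.90×10⁴ × 1.43×10⁴ = 6.64×10⁻¹² V²
V_n = √(6.64×10⁻¹²) = 2.58×10⁻⁶ V = 2.58 µV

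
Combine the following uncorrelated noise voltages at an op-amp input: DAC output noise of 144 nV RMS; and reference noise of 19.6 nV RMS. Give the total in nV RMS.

Uncorrelated sources add in power (mean-square): V_tot = √(ΣV_i²)
V_tot = √[(1.44×10⁻⁷)² + (1.96×10⁻⁸)²] = 1.45×10⁻⁷ V = 145 nV

145 nV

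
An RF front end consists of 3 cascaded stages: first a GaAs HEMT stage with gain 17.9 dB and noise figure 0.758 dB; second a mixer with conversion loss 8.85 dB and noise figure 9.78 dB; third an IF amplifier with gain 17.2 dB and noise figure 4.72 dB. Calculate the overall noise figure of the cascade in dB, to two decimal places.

Convert to linear (a loss of L dB is a gain of −L dB): F_i = 10^(NF_i/10), G_i = 10^(G_i,dB/10)
  Stage 1: F_1 = 10^(0.758/10) = 1.191, G_1 = 10^(17.9/10) = 61.66
  Stage 2: F_2 = 10^(9.78/10) = 9.506, G_2 = 10^(−8.85/10) = 0.1303
  Stage 3: F_3 = 10^(4.72/10) = 2.965, G_3 = 10^(17.2/10) = 52.48
Friis cascade:
  F = 1.191 + (9.506 − 1)/61.66 + (2.965 − 1)/8.035 = 1.573
NF = 10 log₁₀(1.573) = 1.97 dB

1.97 dB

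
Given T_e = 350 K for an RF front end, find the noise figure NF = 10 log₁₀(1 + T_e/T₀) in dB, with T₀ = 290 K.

3.44 dB

F = 1 + T_e/T₀ = 1 + 350/290 = 2.2069
NF = 10 log₁₀(2.2069) = 3.44 dB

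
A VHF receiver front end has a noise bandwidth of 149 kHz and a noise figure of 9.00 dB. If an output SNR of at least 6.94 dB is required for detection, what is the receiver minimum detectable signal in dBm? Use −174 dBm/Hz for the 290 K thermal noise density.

Sensitivity = −174 + 10 log₁₀(B) + NF + SNR_min
= −174 + 51.73 + 9.00 + 6.94
= −106.33 dBm → −106.3 dBm

−106.3 dBm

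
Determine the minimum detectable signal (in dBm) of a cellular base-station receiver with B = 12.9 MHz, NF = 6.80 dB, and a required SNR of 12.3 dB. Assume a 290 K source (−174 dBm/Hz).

−83.8 dBm

Sensitivity = −174 + 10 log₁₀(B) + NF + SNR_min
= −174 + 71.11 + 6.80 + 12.3
= −83.79 dBm → −83.8 dBm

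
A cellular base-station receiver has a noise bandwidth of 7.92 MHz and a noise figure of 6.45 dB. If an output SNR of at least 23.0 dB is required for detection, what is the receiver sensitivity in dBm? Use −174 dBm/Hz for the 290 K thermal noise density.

−75.6 dBm

Sensitivity = −174 + 10 log₁₀(B) + NF + SNR_min
= −174 + 68.99 + 6.45 + 23.0
= −75.56 dBm → −75.6 dBm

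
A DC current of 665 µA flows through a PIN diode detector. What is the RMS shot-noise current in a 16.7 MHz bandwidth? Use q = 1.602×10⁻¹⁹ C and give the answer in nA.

I_n = √(2qI·B)
2qI·B = 2 × 1.602×10⁻¹⁹ × 6.65×10⁻⁴ × 1.67×10⁷ = 3.56×10⁻¹⁵ A²
I_n = √(3.56×10⁻¹⁵) = 5.97×10⁻⁸ A = 59.7 nA

59.7 nA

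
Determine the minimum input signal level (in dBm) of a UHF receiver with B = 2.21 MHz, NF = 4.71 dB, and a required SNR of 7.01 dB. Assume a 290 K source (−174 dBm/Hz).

Sensitivity = −174 + 10 log₁₀(B) + NF + SNR_min
= −174 + 63.44 + 4.71 + 7.01
= −98.84 dBm → −98.8 dBm

−98.8 dBm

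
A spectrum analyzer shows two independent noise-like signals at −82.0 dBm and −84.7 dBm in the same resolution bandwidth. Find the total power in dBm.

Convert to linear, add, convert back:
P₁ = 6.31×10⁻¹² W, P₂ = 3.39×10⁻¹² W
P_tot = 9.70×10⁻¹² W → 10 log₁₀(P_tot / 10⁻³) = −80.1 dBm

−80.1 dBm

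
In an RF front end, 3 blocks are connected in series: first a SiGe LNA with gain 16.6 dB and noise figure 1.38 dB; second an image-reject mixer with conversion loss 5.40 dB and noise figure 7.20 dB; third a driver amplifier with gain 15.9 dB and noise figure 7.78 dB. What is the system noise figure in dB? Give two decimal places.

Convert to linear (a loss of L dB is a gain of −L dB): F_i = 10^(NF_i/10), G_i = 10^(G_i,dB/10)
  Stage 1: F_1 = 10^(1.38/10) = 1.374, G_1 = 10^(16.6/10) = 45.71
  Stage 2: F_2 = 10^(7.20/10) = 5.248, G_2 = 10^(−5.40/10) = 0.2884
  Stage 3: F_3 = 10^(7.78/10) = 5.998, G_3 = 10^(15.9/10) = 38.90
Friis cascade:
  F = 1.374 + (5.248 − 1)/45.71 + (5.998 − 1)/13.18 = 1.846
NF = 10 log₁₀(1.846) = 2.66 dB

2.66 dB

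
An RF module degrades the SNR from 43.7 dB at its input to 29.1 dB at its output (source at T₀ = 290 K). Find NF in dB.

14.6 dB

NF (dB) = SNR_in(dB) − SNR_out(dB) when the source is at T₀
NF = 43.7 − 29.1 = 14.6 dB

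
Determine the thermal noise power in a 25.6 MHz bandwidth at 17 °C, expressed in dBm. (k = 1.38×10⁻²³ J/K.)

−99.9 dBm

T = 17 °C + 273.15 = 290.15 K
P_n = kTB = 1.38×10⁻²³ × 290.15 × 2.56×10⁷ = 1.03×10⁻¹³ W
In dBm: 10 log₁₀(1.03×10⁻¹³ / 10⁻³) = −99.9 dBm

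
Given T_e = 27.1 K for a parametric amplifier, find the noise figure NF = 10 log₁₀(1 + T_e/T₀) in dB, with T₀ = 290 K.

0.388 dB

F = 1 + T_e/T₀ = 1 + 27.1/290 = 1.09345
NF = 10 log₁₀(1.09345) = 0.388 dB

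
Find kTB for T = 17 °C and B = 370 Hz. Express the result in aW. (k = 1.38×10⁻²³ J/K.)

1.48 aW

T = 17 °C + 273.15 = 290.15 K
P_n = kTB = 1.38×10⁻²³ × 290.15 × 3.70×10² = 1.48×10⁻¹⁸ W = 1.48 aW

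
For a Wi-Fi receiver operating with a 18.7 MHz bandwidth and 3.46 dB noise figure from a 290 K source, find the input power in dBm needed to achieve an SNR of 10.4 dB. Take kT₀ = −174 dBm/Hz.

−87.4 dBm

Sensitivity = −174 + 10 log₁₀(B) + NF + SNR_min
= −174 + 72.72 + 3.46 + 10.4
= −87.42 dBm → −87.4 dBm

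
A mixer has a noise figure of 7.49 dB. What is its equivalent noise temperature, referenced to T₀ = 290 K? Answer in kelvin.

F = 10^(7.49/10) = 5.61048
T_e = (F − 1)·T₀ = (5.61048 − 1) × 290 = 1337 K

1337 K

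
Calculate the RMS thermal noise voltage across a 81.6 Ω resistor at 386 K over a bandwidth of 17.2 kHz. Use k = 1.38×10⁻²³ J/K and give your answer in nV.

173 nV

V_n = √(4kTRB)
4kTRB = 4 × 1.38×10⁻²³ × 386 × 8.16×10¹ × 1.72×10⁴ = 2.99×10⁻¹⁴ V²
V_n = √(2.99×10⁻¹⁴) = 1.73×10⁻⁷ V = 173 nV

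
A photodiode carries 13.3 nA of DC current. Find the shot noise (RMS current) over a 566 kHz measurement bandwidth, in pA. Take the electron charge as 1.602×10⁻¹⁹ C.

49.1 pA

I_n = √(2qI·B)
2qI·B = 2 × 1.602×10⁻¹⁹ × 1.33×10⁻⁸ × 5.66×10⁵ = 2.41×10⁻²¹ A²
I_n = √(2.41×10⁻²¹) = 4.91×10⁻¹¹ A = 49.1 pA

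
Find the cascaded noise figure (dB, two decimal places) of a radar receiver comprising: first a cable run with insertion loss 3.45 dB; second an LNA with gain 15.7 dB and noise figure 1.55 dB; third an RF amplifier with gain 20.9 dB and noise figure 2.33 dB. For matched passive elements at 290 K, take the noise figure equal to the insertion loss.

5.06 dB

Convert to linear (a loss of L dB is a gain of −L dB): F_i = 10^(NF_i/10), G_i = 10^(G_i,dB/10)
  Stage 1: F_1 = 10^(3.45/10) = 2.213, G_1 = 10^(−3.45/10) = 0.4519
  Stage 2: F_2 = 10^(1.55/10) = 1.429, G_2 = 10^(15.7/10) = 37.15
  Stage 3: F_3 = 10^(2.33/10) = 1.710, G_3 = 10^(20.9/10) = 123.0
Friis cascade:
  F = 2.213 + (1.429 − 1)/0.4519 + (1.710 − 1)/16.79 = 3.205
NF = 10 log₁₀(3.205) = 5.06 dB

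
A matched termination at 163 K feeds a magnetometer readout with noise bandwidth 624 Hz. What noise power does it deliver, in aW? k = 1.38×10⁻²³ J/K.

1.40 aW

P_n = kTB = 1.38×10⁻²³ × 163 × 6.24×10² = 1.40×10⁻¹⁸ W = 1.40 aW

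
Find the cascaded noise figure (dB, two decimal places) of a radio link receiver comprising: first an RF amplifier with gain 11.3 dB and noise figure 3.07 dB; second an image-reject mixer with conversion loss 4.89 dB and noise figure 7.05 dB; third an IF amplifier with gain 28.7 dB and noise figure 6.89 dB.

Convert to linear (a loss of L dB is a gain of −L dB): F_i = 10^(NF_i/10), G_i = 10^(G_i,dB/10)
  Stage 1: F_1 = 10^(3.07/10) = 2.028, G_1 = 10^(11.3/10) = 13.49
  Stage 2: F_2 = 10^(7.05/10) = 5.070, G_2 = 10^(−4.89/10) = 0.3243
  Stage 3: F_3 = 10^(6.89/10) = 4.887, G_3 = 10^(28.7/10) = 741.3
Friis cascade:
  F = 2.028 + (5.070 − 1)/13.49 + (4.887 − 1)/4.375 = 3.218
NF = 10 log₁₀(3.218) = 5.08 dB

5.08 dB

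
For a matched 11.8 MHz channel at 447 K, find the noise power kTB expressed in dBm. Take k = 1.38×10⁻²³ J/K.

−101.4 dBm

P_n = kTB = 1.38×10⁻²³ × 447 × 1.18×10⁷ = 7.28×10⁻¹⁴ W
In dBm: 10 log₁₀(7.28×10⁻¹⁴ / 10⁻³) = −101.4 dBm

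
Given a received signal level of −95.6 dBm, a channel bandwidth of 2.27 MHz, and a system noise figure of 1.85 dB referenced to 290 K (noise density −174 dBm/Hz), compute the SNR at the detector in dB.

13.0 dB

Noise floor: N = −174 + 10 log₁₀(B) + NF
10 log₁₀(2.27×10⁶) = 63.56 dB
N = −174 + 63.56 + 1.85 = −108.59 dBm
SNR = P_sig − N = −95.6 − (−108.59) = 12.99 dB → 13.0 dB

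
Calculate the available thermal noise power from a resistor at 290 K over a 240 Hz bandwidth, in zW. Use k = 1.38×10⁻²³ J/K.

P_n = kTB = 1.38×10⁻²³ × 290 × 2.40×10² = 9.60×10⁻¹⁹ W = 960 zW

960 zW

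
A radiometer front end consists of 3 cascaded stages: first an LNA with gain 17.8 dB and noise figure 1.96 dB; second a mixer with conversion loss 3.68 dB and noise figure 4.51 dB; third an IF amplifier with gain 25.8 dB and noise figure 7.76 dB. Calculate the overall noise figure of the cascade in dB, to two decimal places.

2.54 dB

Convert to linear (a loss of L dB is a gain of −L dB): F_i = 10^(NF_i/10), G_i = 10^(G_i,dB/10)
  Stage 1: F_1 = 10^(1.96/10) = 1.570, G_1 = 10^(17.8/10) = 60.26
  Stage 2: F_2 = 10^(4.51/10) = 2.825, G_2 = 10^(−3.68/10) = 0.4285
  Stage 3: F_3 = 10^(7.76/10) = 5.970, G_3 = 10^(25.8/10) = 380.2
Friis cascade:
  F = 1.570 + (2.825 − 1)/60.26 + (5.970 − 1)/25.82 = 1.793
NF = 10 log₁₀(1.793) = 2.54 dB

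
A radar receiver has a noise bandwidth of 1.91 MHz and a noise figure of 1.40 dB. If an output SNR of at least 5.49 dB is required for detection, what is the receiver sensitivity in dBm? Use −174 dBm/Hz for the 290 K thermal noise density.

Sensitivity = −174 + 10 log₁₀(B) + NF + SNR_min
= −174 + 62.81 + 1.40 + 5.49
= −104.30 dBm → −104.3 dBm

−104.3 dBm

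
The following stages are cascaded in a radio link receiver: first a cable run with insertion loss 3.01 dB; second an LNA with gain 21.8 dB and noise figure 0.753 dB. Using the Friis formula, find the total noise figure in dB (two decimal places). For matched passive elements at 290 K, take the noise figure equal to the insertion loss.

3.76 dB

Convert to linear (a loss of L dB is a gain of −L dB): F_i = 10^(NF_i/10), G_i = 10^(G_i,dB/10)
  Stage 1: F_1 = 10^(3.01/10) = 2.000, G_1 = 10^(−3.01/10) = 0.5000
  Stage 2: F_2 = 10^(0.753/10) = 1.189, G_2 = 10^(21.8/10) = 151.4
Friis cascade:
  F = 2.000 + (1.189 − 1)/0.5000 = 2.378
NF = 10 log₁₀(2.378) = 3.76 dB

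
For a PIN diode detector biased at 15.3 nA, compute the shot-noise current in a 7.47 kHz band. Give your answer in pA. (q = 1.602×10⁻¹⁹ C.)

I_n = √(2qI·B)
2qI·B = 2 × 1.602×10⁻¹⁹ × 1.53×10⁻⁸ × 7.47×10³ = 3.66×10⁻²³ A²
I_n = √(3.66×10⁻²³) = 6.05×10⁻¹² A = 6.05 pA

6.05 pA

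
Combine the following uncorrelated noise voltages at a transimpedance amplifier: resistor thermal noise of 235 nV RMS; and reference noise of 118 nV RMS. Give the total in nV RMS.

263 nV

Uncorrelated sources add in power (mean-square): V_tot = √(ΣV_i²)
V_tot = √[(2.35×10⁻⁷)² + (1.18×10⁻⁷)²] = 2.63×10⁻⁷ V = 263 nV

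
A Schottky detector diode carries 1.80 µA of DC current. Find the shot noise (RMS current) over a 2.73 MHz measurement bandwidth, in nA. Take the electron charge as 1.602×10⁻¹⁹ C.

I_n = √(2qI·B)
2qI·B = 2 × 1.602×10⁻¹⁹ × 1.80×10⁻⁶ × 2.73×10⁶ = 1.57×10⁻¹⁸ A²
I_n = √(1.57×10⁻¹⁸) = 1.25×10⁻⁹ A = 1.25 nA

1.25 nA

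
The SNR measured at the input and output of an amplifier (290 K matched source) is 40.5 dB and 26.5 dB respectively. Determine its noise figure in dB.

NF (dB) = SNR_in(dB) − SNR_out(dB) when the source is at T₀
NF = 40.5 − 26.5 = 14.0 dB

14.0 dB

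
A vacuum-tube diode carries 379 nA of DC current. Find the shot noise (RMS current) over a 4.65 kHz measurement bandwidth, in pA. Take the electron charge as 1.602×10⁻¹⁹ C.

23.8 pA

I_n = √(2qI·B)
2qI·B = 2 × 1.602×10⁻¹⁹ × 3.79×10⁻⁷ × 4.65×10³ = 5.65×10⁻²² A²
I_n = √(5.65×10⁻²²) = 2.38×10⁻¹¹ A = 23.8 pA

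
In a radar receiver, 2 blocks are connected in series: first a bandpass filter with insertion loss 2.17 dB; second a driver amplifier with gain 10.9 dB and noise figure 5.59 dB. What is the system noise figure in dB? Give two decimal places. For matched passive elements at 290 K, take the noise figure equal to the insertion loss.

7.76 dB

Convert to linear (a loss of L dB is a gain of −L dB): F_i = 10^(NF_i/10), G_i = 10^(G_i,dB/10)
  Stage 1: F_1 = 10^(2.17/10) = 1.648, G_1 = 10^(−2.17/10) = 0.6067
  Stage 2: F_2 = 10^(5.59/10) = 3.622, G_2 = 10^(10.9/10) = 12.30
Friis cascade:
  F = 1.648 + (3.622 − 1)/0.6067 = 5.970
NF = 10 log₁₀(5.970) = 7.76 dB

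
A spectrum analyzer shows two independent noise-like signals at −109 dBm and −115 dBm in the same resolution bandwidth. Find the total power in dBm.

−108.0 dBm

Convert to linear, add, convert back:
P₁ = 1.26×10⁻¹⁴ W, P₂ = 3.16×10⁻¹⁵ W
P_tot = 1.58×10⁻¹⁴ W → 10 log₁₀(P_tot / 10⁻³) = −108.0 dBm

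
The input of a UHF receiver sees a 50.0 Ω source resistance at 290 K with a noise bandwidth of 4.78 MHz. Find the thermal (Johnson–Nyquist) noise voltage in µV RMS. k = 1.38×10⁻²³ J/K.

1.96 µV

V_n = √(4kTRB)
4kTRB = 4 × 1.38×10⁻²³ × 290 × 5.00×10¹ × 4.78×10⁶ = 3.83×10⁻¹² V²
V_n = √(3.83×10⁻¹²) = 1.96×10⁻⁶ V = 1.96 µV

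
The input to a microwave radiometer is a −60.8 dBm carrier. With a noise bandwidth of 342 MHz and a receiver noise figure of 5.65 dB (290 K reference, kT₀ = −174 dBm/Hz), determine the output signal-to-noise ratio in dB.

Noise floor: N = −174 + 10 log₁₀(B) + NF
10 log₁₀(3.42×10⁸) = 85.34 dB
N = −174 + 85.34 + 5.65 = −83.01 dBm
SNR = P_sig − N = −60.8 − (−83.01) = 22.21 dB → 22.2 dB

22.2 dB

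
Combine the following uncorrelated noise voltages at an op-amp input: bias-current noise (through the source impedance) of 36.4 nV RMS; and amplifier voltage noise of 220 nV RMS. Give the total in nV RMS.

223 nV

Uncorrelated sources add in power (mean-square): V_tot = √(ΣV_i²)
V_tot = √[(3.64×10⁻⁸)² + (2.20×10⁻⁷)²] = 2.23×10⁻⁷ V = 223 nV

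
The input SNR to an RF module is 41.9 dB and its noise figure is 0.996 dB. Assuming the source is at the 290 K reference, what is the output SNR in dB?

By definition F = SNR_in/SNR_out, so in dB: SNR_out = SNR_in − NF
SNR_out = 41.9 − 0.996 = 40.904 dB

40.904 dB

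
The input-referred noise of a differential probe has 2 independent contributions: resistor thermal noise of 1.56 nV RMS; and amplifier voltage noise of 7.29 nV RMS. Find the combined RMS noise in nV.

7.46 nV

Uncorrelated sources add in power (mean-square): V_tot = √(ΣV_i²)
V_tot = √[(1.56×10⁻⁹)² + (7.29×10⁻⁹)²] = 7.46×10⁻⁹ V = 7.46 nV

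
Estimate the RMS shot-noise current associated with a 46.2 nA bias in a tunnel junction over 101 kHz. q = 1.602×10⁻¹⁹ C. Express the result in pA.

I_n = √(2qI·B)
2qI·B = 2 × 1.602×10⁻¹⁹ × 4.62×10⁻⁸ × 1.01×10⁵ = 1.50×10⁻²¹ A²
I_n = √(1.50×10⁻²¹) = 3.87×10⁻¹¹ A = 38.7 pA

38.7 pA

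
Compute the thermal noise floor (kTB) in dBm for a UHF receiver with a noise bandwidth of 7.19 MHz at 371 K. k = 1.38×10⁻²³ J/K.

−104.3 dBm

P_n = kTB = 1.38×10⁻²³ × 371 × 7.19×10⁶ = 3.68×10⁻¹⁴ W
In dBm: 10 log₁₀(3.68×10⁻¹⁴ / 10⁻³) = −104.3 dBm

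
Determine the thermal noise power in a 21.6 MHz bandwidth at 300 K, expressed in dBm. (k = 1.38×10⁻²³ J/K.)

−100.5 dBm

P_n = kTB = 1.38×10⁻²³ × 300 × 2.16×10⁷ = 8.94×10⁻¹⁴ W
In dBm: 10 log₁₀(8.94×10⁻¹⁴ / 10⁻³) = −100.5 dBm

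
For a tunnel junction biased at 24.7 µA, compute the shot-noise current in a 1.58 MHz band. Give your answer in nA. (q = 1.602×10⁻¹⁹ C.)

3.54 nA

I_n = √(2qI·B)
2qI·B = 2 × 1.602×10⁻¹⁹ × 2.47×10⁻⁵ × 1.58×10⁶ = 1.25×10⁻¹⁷ A²
I_n = √(1.25×10⁻¹⁷) = 3.54×10⁻⁹ A = 3.54 nA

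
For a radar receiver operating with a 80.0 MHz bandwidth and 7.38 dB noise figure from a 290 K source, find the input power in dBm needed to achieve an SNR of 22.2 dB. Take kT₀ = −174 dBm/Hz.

−65.4 dBm

Sensitivity = −174 + 10 log₁₀(B) + NF + SNR_min
= −174 + 79.03 + 7.38 + 22.2
= −65.39 dBm → −65.4 dBm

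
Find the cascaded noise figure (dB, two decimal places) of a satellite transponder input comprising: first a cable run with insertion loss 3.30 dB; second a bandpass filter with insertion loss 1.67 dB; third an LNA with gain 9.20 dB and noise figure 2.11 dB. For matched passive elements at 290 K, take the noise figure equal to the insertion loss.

Convert to linear (a loss of L dB is a gain of −L dB): F_i = 10^(NF_i/10), G_i = 10^(G_i,dB/10)
  Stage 1: F_1 = 10^(3.30/10) = 2.138, G_1 = 10^(−3.30/10) = 0.4677
  Stage 2: F_2 = 10^(1.67/10) = 1.469, G_2 = 10^(−1.67/10) = 0.6808
  Stage 3: F_3 = 10^(2.11/10) = 1.626, G_3 = 10^(9.20/10) = 8.318
Friis cascade:
  F = 2.138 + (1.469 − 1)/0.4677 + (1.626 − 1)/0.3184 = 5.105
NF = 10 log₁₀(5.105) = 7.08 dB

7.08 dB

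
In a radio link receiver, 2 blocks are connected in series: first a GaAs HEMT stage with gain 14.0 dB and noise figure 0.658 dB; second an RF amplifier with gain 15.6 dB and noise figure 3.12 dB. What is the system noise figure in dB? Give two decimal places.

Convert to linear (a loss of L dB is a gain of −L dB): F_i = 10^(NF_i/10), G_i = 10^(G_i,dB/10)
  Stage 1: F_1 = 10^(0.658/10) = 1.164, G_1 = 10^(14.0/10) = 25.12
  Stage 2: F_2 = 10^(3.12/10) = 2.051, G_2 = 10^(15.6/10) = 36.31
Friis cascade:
  F = 1.164 + (2.051 − 1)/25.12 = 1.205
NF = 10 log₁₀(1.205) = 0.81 dB

0.81 dB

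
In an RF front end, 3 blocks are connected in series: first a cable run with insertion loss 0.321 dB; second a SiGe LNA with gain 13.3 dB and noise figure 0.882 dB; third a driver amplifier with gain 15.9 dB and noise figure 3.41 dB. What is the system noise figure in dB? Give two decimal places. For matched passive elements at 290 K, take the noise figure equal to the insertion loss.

1.40 dB

Convert to linear (a loss of L dB is a gain of −L dB): F_i = 10^(NF_i/10), G_i = 10^(G_i,dB/10)
  Stage 1: F_1 = 10^(0.321/10) = 1.077, G_1 = 10^(−0.321/10) = 0.9288
  Stage 2: F_2 = 10^(0.882/10) = 1.225, G_2 = 10^(13.3/10) = 21.38
  Stage 3: F_3 = 10^(3.41/10) = 2.193, G_3 = 10^(15.9/10) = 38.90
Friis cascade:
  F = 1.077 + (1.225 − 1)/0.9288 + (2.193 − 1)/19.86 = 1.379
NF = 10 log₁₀(1.379) = 1.40 dB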